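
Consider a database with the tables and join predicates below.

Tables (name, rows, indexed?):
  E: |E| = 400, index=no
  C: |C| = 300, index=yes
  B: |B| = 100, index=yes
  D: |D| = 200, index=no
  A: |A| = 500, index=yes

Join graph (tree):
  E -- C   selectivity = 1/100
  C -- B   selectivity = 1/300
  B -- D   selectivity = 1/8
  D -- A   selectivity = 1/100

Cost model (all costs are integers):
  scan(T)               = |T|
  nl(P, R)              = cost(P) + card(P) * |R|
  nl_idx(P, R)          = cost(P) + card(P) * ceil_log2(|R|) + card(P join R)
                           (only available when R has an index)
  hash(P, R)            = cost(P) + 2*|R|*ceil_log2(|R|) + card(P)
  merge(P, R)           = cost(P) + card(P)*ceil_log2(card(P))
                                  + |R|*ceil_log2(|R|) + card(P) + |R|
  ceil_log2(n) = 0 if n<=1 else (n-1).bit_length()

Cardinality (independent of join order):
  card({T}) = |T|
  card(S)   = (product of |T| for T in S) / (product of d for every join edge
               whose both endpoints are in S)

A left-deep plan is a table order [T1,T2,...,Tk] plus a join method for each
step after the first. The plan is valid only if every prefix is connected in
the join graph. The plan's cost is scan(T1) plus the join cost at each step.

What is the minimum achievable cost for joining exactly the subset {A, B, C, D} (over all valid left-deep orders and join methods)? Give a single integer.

15200

Selinger DP over subsets of {A,B,C,D}:
  {C}: scan cost=300, card=300
  {B}: scan cost=100, card=100
  {D}: scan cost=200, card=200
  {A}: scan cost=500, card=500
  {BC}: card=100; try (C,nl_idx)→1100, (B,hash)→2000, (B,nl_idx)→2500, (C,merge)→3900, (B,merge)→4100, (C,hash)→5600 …(+2); best=1100 via (C,nl_idx)
  {BD}: card=2500; try (B,hash)→1800, (D,merge)→2700, (B,merge)→2800, (D,hash)→3400, (B,nl_idx)→4100, (D,nl)→20100 …(+1); best=1800 via (B,hash)
  {AD}: card=1000; try (A,nl_idx)→3000, (D,hash)→4200, (A,merge)→7000, (D,merge)→7300, (A,hash)→9400, (A,nl)→100200 …(+1); best=3000 via (A,nl_idx)
  {BCD}: card=2500; try (D,merge)→3700, (D,hash)→4400, (C,hash)→9700, (D,nl)→21100, (C,nl_idx)→26800, (C,merge)→37300 …(+1); best=3700 via (D,merge)
  {ABD}: card=12500; try (B,hash)→5400, (A,hash)→13300, (B,merge)→14800, (B,nl_idx)→22500, (A,nl_idx)→36800, (A,merge)→39300 …(+2); best=5400 via (B,hash)
  {ABCD}: card=12500; try (A,hash)→15200, (C,hash)→23300, (A,nl_idx)→38700, (A,merge)→41200, (C,nl_idx)→130400, (C,merge)→195900 …(+2); best=15200 via (A,hash)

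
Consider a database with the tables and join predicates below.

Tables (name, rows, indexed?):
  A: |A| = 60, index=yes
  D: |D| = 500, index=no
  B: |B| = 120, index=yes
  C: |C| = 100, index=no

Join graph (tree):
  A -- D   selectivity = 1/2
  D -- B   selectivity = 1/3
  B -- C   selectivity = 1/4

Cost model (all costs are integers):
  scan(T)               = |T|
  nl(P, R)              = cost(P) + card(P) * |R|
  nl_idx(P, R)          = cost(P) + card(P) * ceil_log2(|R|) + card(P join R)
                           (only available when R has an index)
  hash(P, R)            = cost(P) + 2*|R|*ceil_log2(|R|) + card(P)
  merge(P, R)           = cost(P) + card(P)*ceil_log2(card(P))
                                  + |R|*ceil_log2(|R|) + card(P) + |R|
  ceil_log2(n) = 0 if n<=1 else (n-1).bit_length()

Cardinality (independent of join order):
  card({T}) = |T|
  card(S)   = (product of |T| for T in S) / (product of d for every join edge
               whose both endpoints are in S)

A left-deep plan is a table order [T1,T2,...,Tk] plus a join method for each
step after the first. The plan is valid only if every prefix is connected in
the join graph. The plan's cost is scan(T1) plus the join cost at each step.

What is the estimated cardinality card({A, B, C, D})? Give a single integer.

Tables in S: A(60), B(120), C(100), D(500)
Edges inside S: A-D(d=2), D-B(d=3), B-C(d=4)
numerator = 60 * 120 * 100 * 500 = 360000000
denominator = 2 * 3 * 4 = 24
card(S) = 360000000 / 24 = 15000000

15000000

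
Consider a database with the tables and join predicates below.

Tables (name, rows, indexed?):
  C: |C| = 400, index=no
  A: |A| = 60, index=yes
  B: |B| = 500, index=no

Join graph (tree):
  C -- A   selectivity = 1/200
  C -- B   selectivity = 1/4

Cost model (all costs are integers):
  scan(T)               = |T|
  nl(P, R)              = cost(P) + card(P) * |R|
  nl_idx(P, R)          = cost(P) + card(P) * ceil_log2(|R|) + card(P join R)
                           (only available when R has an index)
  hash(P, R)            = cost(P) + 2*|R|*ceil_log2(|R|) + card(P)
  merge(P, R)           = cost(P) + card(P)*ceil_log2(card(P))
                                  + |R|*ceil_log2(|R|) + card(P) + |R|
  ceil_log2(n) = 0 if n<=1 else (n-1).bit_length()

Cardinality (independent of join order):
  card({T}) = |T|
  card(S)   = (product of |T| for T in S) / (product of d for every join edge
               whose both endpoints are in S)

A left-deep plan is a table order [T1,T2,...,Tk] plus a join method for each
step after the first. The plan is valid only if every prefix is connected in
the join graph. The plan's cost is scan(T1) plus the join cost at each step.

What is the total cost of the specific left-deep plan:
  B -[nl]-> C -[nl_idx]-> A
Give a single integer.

step 1: scan B: cost=500, card=500
step 2: join C via nl
    card(P join C) = 500*400/(4) = 50000
    cost = 500 + 500*400 = 200500
step 3: join A via nl_idx
    card(P join A) = 50000*60/(200) = 15000
    cost = 200500 + 50000*6 + 15000 = 515500

515500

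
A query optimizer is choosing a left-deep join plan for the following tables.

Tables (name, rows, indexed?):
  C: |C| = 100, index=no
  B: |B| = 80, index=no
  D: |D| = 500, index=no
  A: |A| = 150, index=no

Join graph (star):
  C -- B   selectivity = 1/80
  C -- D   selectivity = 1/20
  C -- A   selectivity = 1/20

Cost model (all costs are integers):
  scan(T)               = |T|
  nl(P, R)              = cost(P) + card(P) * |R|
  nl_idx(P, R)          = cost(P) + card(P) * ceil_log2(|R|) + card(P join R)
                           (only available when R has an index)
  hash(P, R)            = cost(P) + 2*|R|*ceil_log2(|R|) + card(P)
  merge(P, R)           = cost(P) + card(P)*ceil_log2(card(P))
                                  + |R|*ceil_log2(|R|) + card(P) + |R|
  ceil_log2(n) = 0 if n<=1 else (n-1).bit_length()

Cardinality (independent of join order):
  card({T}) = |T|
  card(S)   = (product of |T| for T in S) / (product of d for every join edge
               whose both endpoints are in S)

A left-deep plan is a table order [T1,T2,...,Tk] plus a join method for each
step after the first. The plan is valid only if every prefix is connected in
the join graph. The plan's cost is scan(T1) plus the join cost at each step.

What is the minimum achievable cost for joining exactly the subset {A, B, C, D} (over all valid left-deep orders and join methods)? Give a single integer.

10920

Selinger DP over subsets of {A,B,C,D}:
  {C}: scan cost=100, card=100
  {B}: scan cost=80, card=80
  {D}: scan cost=500, card=500
  {A}: scan cost=150, card=150
  {BC}: card=100; try (B,hash)→1320, (C,merge)→1520, (B,merge)→1540, (C,hash)→1560, (C,nl)→8080, (B,nl)→8100; best=1320 via (B,hash)
  {CD}: card=2500; try (C,hash)→2400, (D,merge)→5900, (C,merge)→6300, (D,hash)→9200, (D,nl)→50100, (C,nl)→50500; best=2400 via (C,hash)
  {AC}: card=750; try (C,hash)→1700, (A,merge)→2250, (C,merge)→2300, (A,hash)→2600, (A,nl)→15100, (C,nl)→15150; best=1700 via (C,hash)
  {BCD}: card=2500; try (B,hash)→6020, (D,merge)→7120, (D,hash)→10420, (B,merge)→35540, (D,nl)→51320, (B,nl)→202400; best=6020 via (B,hash)
  {ABC}: card=750; try (A,merge)→3470, (B,hash)→3570, (A,hash)→3820, (B,merge)→10590, (A,nl)→16320, (B,nl)→61700; best=3470 via (A,merge)
  {ACD}: card=18750; try (A,hash)→7300, (D,hash)→11450, (D,merge)→14950, (A,merge)→36250, (D,nl)→376700, (A,nl)→377400; best=7300 via (A,hash)
  {ABCD}: card=18750; try (A,hash)→10920, (D,hash)→13220, (D,merge)→16720, (B,hash)→27170, (A,merge)→39870, (B,merge)→307940 …(+3); best=10920 via (A,hash)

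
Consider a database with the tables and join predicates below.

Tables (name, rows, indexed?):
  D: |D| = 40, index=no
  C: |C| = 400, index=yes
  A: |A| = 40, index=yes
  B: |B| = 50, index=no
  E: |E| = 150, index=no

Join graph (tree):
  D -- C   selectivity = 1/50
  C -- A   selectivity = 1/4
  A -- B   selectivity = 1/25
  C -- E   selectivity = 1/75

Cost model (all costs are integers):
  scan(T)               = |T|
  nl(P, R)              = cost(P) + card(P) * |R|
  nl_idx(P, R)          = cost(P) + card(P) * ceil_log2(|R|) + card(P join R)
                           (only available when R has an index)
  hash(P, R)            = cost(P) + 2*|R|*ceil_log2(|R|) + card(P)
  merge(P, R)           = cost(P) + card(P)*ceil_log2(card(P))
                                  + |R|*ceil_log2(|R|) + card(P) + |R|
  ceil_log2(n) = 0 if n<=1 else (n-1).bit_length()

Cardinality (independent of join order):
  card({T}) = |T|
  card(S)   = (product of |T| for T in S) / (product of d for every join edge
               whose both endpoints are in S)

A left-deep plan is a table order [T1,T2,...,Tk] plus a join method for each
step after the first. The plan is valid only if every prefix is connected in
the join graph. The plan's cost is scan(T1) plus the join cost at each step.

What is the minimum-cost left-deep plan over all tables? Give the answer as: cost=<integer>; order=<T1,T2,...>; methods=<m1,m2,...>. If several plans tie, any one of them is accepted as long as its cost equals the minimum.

Selinger DP (subsets sized 1..n):
  {D}: scan cost=40, card=40
  {C}: scan cost=400, card=400
  {A}: scan cost=40, card=40
  {B}: scan cost=50, card=50
  {E}: scan cost=150, card=150
  {CD}: card=320; try (C,nl_idx)→720, (D,hash)→1280, (C,merge)→4320, (D,merge)→4680, (C,hash)→7280, (C,nl)→16040 …(+1); best=720 via (C,nl_idx)
  {AC}: card=4000; try (A,hash)→1280, (C,merge)→4320, (C,nl_idx)→4400, (A,merge)→4680, (A,nl_idx)→6800, (C,hash)→7280 …(+2); best=1280 via (A,hash)
  {CE}: card=800; try (C,nl_idx)→2300, (E,hash)→3200, (C,merge)→5500, (E,merge)→5750, (C,hash)→7500, (C,nl)→60150 …(+1); best=2300 via (C,nl_idx)
  {AB}: card=80; try (A,nl_idx)→430, (A,hash)→580, (B,merge)→670, (B,hash)→680, (A,merge)→680, (B,nl)→2040 …(+1); best=430 via (A,nl_idx)
  {ACD}: card=3200; try (A,hash)→1520, (A,merge)→4200, (D,hash)→5760, (A,nl_idx)→5840, (A,nl)→13520, (D,merge)→53560 …(+1); best=1520 via (A,hash)
  {CDE}: card=640; try (E,hash)→3440, (D,hash)→3580, (E,merge)→5270, (D,merge)→11380, (D,nl)→34300, (E,nl)→48720; best=3440 via (E,hash)
  {ABC}: card=8000; try (C,merge)→5070, (B,hash)→5880, (C,hash)→7710, (C,nl_idx)→9150, (C,nl)→32430, (B,merge)→53630 …(+1); best=5070 via (C,merge)
  {ACE}: card=8000; try (A,hash)→3580, (E,hash)→7680, (A,merge)→11380, (A,nl_idx)→15100, (A,nl)→34300, (E,merge)→54630 …(+1); best=3580 via (A,hash)
  {ABCD}: card=6400; try (B,hash)→5320, (D,hash)→13550, (B,merge)→43470, (D,merge)→117350, (B,nl)→161520, (D,nl)→325070; best=5320 via (B,hash)
  {ACDE}: card=6400; try (A,hash)→4560, (E,hash)→7120, (A,merge)→10760, (D,hash)→12060, (A,nl_idx)→13680, (A,nl)→29040 …(+4); best=4560 via (A,hash)
  {ABCE}: card=16000; try (B,hash)→12180, (E,hash)→15470, (B,merge)→115930, (E,merge)→118420, (B,nl)→403580, (E,nl)→1205070; best=12180 via (B,hash)
  {ABCDE}: card=12800; try (B,hash)→11560, (E,hash)→14120, (D,hash)→28660, (B,merge)→94510, (E,merge)→96270, (D,merge)→252460 …(+3); best=11560 via (B,hash)

cost=11560; order=D,C,E,A,B; methods=nl_idx,hash,hash,hash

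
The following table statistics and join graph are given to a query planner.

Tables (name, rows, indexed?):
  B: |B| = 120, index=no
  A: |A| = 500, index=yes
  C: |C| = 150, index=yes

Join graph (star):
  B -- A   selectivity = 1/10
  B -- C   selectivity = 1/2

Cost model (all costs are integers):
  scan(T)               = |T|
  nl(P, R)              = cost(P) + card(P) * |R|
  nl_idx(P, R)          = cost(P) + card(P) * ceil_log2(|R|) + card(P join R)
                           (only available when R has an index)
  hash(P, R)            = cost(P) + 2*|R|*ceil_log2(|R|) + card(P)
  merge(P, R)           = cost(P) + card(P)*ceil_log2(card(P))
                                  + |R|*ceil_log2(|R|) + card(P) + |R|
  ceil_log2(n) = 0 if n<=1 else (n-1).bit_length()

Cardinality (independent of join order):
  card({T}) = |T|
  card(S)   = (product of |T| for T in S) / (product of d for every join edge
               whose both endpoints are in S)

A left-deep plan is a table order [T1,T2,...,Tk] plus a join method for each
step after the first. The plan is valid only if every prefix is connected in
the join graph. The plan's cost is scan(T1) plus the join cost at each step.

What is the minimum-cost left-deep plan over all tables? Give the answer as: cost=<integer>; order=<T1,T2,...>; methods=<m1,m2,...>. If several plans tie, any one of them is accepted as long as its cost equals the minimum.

cost=11080; order=A,B,C; methods=hash,hash

Selinger DP (subsets sized 1..n):
  {B}: scan cost=120, card=120
  {A}: scan cost=500, card=500
  {C}: scan cost=150, card=150
  {AB}: card=6000; try (B,hash)→2680, (A,merge)→6080, (B,merge)→6460, (A,nl_idx)→7200, (A,hash)→9240, (A,nl)→60120 …(+1); best=2680 via (B,hash)
  {BC}: card=9000; try (B,hash)→1980, (C,merge)→2430, (B,merge)→2460, (C,hash)→2640, (C,nl_idx)→10080, (C,nl)→18120 …(+1); best=1980 via (B,hash)
  {ABC}: card=450000; try (C,hash)→11080, (A,hash)→19980, (C,merge)→88030, (A,merge)→141980, (C,nl_idx)→500680, (A,nl_idx)→532980 …(+2); best=11080 via (C,hash)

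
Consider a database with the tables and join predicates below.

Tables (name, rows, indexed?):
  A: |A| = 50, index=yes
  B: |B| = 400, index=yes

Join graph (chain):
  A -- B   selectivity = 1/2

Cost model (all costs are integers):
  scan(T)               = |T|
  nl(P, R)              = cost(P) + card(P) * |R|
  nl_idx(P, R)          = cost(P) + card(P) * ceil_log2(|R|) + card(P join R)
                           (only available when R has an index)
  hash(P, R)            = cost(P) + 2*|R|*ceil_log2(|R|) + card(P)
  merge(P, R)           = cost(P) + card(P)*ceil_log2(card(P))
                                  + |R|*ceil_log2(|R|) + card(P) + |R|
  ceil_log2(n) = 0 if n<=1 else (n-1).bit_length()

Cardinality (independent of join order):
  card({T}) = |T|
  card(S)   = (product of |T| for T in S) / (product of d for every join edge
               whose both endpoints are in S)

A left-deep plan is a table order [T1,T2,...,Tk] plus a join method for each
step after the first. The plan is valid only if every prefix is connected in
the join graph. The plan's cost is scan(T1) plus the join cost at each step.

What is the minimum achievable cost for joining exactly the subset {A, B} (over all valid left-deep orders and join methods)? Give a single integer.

Selinger DP over subsets of {A,B}:
  {A}: scan cost=50, card=50
  {B}: scan cost=400, card=400
  {AB}: card=10000; try (A,hash)→1400, (B,merge)→4400, (A,merge)→4750, (B,hash)→7300, (B,nl_idx)→10500, (A,nl_idx)→12800 …(+2); best=1400 via (A,hash)

1400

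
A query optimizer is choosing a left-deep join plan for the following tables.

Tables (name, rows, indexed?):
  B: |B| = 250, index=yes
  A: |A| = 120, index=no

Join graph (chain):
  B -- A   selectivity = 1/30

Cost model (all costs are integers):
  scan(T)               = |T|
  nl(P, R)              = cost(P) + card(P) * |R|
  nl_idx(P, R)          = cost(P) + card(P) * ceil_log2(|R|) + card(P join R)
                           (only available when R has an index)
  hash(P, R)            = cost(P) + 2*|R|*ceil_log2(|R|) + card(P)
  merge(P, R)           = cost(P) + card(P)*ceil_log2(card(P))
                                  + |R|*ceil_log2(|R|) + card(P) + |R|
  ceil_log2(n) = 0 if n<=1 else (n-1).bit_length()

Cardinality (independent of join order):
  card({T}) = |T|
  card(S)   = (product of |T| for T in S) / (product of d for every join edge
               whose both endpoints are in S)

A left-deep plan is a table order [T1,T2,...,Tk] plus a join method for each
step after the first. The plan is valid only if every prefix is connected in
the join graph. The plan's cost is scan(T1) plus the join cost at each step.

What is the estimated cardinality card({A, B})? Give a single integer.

Tables in S: A(120), B(250)
Edges inside S: B-A(d=30)
numerator = 120 * 250 = 30000
denominator = 30 = 30
card(S) = 30000 / 30 = 1000

1000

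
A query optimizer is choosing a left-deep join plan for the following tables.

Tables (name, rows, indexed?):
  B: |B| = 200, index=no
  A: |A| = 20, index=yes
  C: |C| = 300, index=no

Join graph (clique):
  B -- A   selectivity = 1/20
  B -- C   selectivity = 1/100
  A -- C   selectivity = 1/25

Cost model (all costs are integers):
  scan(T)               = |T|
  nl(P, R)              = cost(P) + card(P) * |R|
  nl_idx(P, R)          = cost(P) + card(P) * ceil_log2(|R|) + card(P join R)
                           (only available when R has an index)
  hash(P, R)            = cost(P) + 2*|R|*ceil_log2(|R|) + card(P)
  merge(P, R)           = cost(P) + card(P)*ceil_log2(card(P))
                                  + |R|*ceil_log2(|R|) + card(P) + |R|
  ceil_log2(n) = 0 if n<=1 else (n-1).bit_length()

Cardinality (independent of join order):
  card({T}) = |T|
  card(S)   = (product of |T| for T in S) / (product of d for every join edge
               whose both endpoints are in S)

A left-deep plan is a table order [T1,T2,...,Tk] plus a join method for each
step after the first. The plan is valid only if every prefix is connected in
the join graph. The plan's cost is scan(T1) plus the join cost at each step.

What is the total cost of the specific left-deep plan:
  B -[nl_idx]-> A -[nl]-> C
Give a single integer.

61400

step 1: scan B: cost=200, card=200
step 2: join A via nl_idx
    card(P join A) = 200*20/(20) = 200
    cost = 200 + 200*5 + 200 = 1400
step 3: join C via nl
    card(P join C) = 200*300/(100*25) = 24
    cost = 1400 + 200*300 = 61400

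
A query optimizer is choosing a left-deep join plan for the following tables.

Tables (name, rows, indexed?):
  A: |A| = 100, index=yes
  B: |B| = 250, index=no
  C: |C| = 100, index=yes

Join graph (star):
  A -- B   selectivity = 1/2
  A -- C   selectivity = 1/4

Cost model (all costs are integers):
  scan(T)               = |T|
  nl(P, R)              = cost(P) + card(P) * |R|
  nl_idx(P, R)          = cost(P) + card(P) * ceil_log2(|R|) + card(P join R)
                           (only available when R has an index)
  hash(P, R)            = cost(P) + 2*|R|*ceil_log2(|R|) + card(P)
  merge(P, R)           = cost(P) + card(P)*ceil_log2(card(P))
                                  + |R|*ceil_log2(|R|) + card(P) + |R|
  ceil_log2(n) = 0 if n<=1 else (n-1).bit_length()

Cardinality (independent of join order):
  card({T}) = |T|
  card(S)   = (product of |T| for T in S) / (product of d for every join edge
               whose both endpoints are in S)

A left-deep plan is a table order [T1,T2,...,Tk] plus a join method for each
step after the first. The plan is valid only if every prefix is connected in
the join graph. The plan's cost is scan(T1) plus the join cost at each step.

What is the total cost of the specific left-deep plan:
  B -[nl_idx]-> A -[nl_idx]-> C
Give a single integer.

step 1: scan B: cost=250, card=250
step 2: join A via nl_idx
    card(P join A) = 250*100/(2) = 12500
    cost = 250 + 250*7 + 12500 = 14500
step 3: join C via nl_idx
    card(P join C) = 12500*100/(4) = 312500
    cost = 14500 + 12500*7 + 312500 = 414500

414500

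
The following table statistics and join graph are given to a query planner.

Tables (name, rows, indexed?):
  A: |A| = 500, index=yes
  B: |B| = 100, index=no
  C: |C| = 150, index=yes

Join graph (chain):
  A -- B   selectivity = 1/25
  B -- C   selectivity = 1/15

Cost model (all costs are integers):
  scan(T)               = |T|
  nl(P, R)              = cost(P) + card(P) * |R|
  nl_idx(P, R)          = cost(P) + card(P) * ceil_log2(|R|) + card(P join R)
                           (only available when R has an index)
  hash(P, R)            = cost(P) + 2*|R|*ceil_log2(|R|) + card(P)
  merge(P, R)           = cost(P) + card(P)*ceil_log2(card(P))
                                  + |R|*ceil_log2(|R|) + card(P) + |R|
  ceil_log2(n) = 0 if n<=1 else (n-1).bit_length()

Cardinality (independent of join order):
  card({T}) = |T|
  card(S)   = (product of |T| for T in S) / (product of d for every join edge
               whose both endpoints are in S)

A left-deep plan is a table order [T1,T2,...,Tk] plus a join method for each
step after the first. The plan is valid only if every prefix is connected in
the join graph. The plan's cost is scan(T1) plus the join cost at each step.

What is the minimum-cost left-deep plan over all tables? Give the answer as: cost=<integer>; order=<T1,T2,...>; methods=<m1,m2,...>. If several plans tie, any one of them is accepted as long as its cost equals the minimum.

cost=6800; order=A,B,C; methods=hash,hash

Selinger DP (subsets sized 1..n):
  {A}: scan cost=500, card=500
  {B}: scan cost=100, card=100
  {C}: scan cost=150, card=150
  {AB}: card=2000; try (B,hash)→2400, (A,nl_idx)→3000, (A,merge)→5900, (B,merge)→6300, (A,hash)→9200, (A,nl)→50100 …(+1); best=2400 via (B,hash)
  {BC}: card=1000; try (B,hash)→1700, (C,nl_idx)→1900, (C,merge)→2250, (B,merge)→2300, (C,hash)→2600, (C,nl)→15100 …(+1); best=1700 via (B,hash)
  {ABC}: card=20000; try (C,hash)→6800, (A,hash)→11700, (A,merge)→17700, (C,merge)→27750, (A,nl_idx)→30700, (C,nl_idx)→38400 …(+2); best=6800 via (C,hash)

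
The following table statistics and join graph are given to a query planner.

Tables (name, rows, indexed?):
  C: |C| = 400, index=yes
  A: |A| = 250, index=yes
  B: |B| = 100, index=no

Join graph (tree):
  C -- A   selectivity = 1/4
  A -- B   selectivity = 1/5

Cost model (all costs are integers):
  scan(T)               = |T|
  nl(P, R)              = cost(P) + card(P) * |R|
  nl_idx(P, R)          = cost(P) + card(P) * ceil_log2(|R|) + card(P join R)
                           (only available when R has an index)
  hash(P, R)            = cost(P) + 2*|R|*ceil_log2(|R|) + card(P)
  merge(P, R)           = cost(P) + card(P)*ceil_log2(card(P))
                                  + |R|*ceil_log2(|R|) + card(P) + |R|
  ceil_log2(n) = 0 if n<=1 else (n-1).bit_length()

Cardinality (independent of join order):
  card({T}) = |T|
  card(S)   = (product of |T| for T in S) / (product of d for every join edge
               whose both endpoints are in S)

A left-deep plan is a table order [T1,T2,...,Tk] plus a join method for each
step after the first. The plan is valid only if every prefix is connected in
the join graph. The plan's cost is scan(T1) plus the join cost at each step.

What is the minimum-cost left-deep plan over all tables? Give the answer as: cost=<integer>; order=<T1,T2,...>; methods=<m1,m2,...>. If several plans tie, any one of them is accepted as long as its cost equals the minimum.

cost=14100; order=A,B,C; methods=hash,hash

Selinger DP (subsets sized 1..n):
  {C}: scan cost=400, card=400
  {A}: scan cost=250, card=250
  {B}: scan cost=100, card=100
  {AC}: card=25000; try (A,hash)→4800, (C,merge)→6500, (A,merge)→6650, (C,hash)→7700, (C,nl_idx)→27500, (A,nl_idx)→28600 …(+2); best=4800 via (A,hash)
  {AB}: card=5000; try (B,hash)→1900, (A,merge)→3150, (B,merge)→3300, (A,hash)→4200, (A,nl_idx)→5900, (A,nl)→25100 …(+1); best=1900 via (B,hash)
  {ABC}: card=500000; try (C,hash)→14100, (B,hash)→31200, (C,merge)→75900, (B,merge)→405600, (C,nl_idx)→546900, (C,nl)→2001900 …(+1); best=14100 via (C,hash)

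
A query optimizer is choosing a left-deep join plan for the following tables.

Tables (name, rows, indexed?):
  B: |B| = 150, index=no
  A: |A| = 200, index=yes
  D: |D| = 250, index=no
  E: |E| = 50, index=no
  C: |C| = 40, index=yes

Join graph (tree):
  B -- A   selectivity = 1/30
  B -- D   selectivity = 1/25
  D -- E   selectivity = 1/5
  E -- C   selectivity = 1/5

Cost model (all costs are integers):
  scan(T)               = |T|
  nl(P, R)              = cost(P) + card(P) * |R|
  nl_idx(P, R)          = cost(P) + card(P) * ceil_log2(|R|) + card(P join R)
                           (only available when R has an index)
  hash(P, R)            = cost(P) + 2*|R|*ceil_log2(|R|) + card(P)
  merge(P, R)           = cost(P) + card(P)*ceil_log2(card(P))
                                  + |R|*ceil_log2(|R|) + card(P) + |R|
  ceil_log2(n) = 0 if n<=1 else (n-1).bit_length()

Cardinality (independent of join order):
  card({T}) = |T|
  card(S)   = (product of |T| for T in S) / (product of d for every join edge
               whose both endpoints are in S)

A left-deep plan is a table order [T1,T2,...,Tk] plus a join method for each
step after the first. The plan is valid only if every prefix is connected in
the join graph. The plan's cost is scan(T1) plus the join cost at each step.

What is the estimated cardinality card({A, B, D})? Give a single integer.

10000

Tables in S: A(200), B(150), D(250)
Edges inside S: B-A(d=30), B-D(d=25)
numerator = 200 * 150 * 250 = 7500000
denominator = 30 * 25 = 750
card(S) = 7500000 / 750 = 10000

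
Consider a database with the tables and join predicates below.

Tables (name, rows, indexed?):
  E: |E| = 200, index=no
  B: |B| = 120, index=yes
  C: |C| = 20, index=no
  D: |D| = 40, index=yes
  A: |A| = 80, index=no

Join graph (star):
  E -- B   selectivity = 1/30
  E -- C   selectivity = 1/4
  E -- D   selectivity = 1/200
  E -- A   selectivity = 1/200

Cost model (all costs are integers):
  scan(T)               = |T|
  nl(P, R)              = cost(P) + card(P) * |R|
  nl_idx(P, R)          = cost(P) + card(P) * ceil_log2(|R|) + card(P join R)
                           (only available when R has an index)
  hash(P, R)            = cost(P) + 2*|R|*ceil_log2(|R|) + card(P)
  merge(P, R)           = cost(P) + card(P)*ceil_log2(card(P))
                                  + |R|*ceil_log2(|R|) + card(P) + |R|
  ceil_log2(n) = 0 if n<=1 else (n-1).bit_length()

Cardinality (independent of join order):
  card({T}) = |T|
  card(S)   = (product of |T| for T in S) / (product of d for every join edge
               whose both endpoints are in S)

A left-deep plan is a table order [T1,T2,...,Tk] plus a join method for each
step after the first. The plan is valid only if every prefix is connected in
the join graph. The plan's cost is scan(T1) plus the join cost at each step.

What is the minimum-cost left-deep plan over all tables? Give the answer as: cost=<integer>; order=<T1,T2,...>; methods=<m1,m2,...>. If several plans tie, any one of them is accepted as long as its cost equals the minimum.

cost=2240; order=E,D,A,B,C; methods=hash,merge,nl_idx,hash

Selinger DP (subsets sized 1..n):
  {E}: scan cost=200, card=200
  {B}: scan cost=120, card=120
  {C}: scan cost=20, card=20
  {D}: scan cost=40, card=40
  {A}: scan cost=80, card=80
  {BE}: card=800; try (B,hash)→2080, (B,nl_idx)→2400, (E,merge)→2880, (B,merge)→2960, (E,hash)→3440, (E,nl)→24120 …(+1); best=2080 via (B,hash)
  {CE}: card=1000; try (C,hash)→600, (E,merge)→1940, (C,merge)→2120, (E,hash)→3240, (E,nl)→4020, (C,nl)→4200; best=600 via (C,hash)
  {DE}: card=40; try (D,hash)→880, (D,nl_idx)→1440, (E,merge)→2120, (D,merge)→2280, (E,hash)→3280, (E,nl)→8040 …(+1); best=880 via (D,hash)
  {AE}: card=80; try (A,hash)→1520, (E,merge)→2520, (A,merge)→2640, (E,hash)→3360, (E,nl)→16080, (A,nl)→16200; best=1520 via (A,hash)
  {BCE}: card=4000; try (C,hash)→3080, (B,hash)→3280, (C,merge)→11000, (B,nl_idx)→11600, (B,merge)→12560, (C,nl)→18080 …(+1); best=3080 via (C,hash)
  {BDE}: card=160; try (B,nl_idx)→1320, (B,merge)→2120, (B,hash)→2600, (D,hash)→3360, (B,nl)→5680, (D,nl_idx)→7040 …(+2); best=1320 via (B,nl_idx)
  {ABE}: card=320; try (B,nl_idx)→2400, (B,merge)→3120, (B,hash)→3280, (A,hash)→4000, (B,nl)→11120, (A,merge)→11520 …(+1); best=2400 via (B,nl_idx)
  {CDE}: card=200; try (C,hash)→1120, (C,merge)→1280, (C,nl)→1680, (D,hash)→2080, (D,nl_idx)→6800, (D,merge)→11880 …(+1); best=1120 via (C,hash)
  {ACE}: card=400; try (C,hash)→1800, (C,merge)→2280, (A,hash)→2720, (C,nl)→3120, (A,merge)→12240, (A,nl)→80600; best=1800 via (C,hash)
  {ADE}: card=16; try (A,merge)→1800, (D,nl_idx)→2016, (A,hash)→2040, (D,hash)→2080, (D,merge)→2440, (A,nl)→4080 …(+1); best=1800 via (A,merge)
  {BCDE}: card=800; try (C,hash)→1680, (C,merge)→2880, (B,hash)→3000, (B,nl_idx)→3320, (B,merge)→3880, (C,nl)→4520 …(+5); best=1680 via (C,hash)
  {ABCE}: card=1600; try (C,hash)→2920, (B,hash)→3880, (C,merge)→5720, (B,nl_idx)→6200, (B,merge)→6760, (A,hash)→8200 …(+4); best=2920 via (C,hash)
  {ABDE}: card=64; try (B,nl_idx)→1976, (A,hash)→2600, (B,merge)→2840, (D,hash)→3200, (A,merge)→3400, (B,hash)→3496 …(+5); best=1976 via (B,nl_idx)
  {ACDE}: card=80; try (C,merge)→2000, (C,hash)→2016, (C,nl)→2120, (A,hash)→2440, (D,hash)→2680, (A,merge)→3560 …(+4); best=2000 via (C,merge)
  {ABCDE}: card=320; try (C,hash)→2240, (C,merge)→2544, (B,nl_idx)→2880, (C,nl)→3256, (B,merge)→3600, (A,hash)→3600 …(+8); best=2240 via (C,hash)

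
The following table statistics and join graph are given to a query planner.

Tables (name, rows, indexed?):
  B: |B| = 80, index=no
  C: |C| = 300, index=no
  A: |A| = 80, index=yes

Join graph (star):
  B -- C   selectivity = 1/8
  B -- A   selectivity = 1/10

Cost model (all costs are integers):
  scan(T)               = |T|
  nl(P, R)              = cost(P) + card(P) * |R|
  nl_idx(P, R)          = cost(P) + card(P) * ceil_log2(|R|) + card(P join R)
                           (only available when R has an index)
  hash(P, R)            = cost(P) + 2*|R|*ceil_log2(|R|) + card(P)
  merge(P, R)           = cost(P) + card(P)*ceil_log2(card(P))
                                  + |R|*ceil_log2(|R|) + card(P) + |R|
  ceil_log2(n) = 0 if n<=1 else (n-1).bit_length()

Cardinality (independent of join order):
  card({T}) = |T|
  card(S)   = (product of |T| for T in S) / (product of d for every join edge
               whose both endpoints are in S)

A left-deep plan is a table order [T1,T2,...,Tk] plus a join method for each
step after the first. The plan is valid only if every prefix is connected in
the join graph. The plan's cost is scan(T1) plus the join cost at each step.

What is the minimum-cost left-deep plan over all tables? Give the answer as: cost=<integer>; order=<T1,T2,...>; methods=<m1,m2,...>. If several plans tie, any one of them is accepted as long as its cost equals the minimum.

cost=5840; order=C,B,A; methods=hash,hash

Selinger DP (subsets sized 1..n):
  {B}: scan cost=80, card=80
  {C}: scan cost=300, card=300
  {A}: scan cost=80, card=80
  {BC}: card=3000; try (B,hash)→1720, (C,merge)→3720, (B,merge)→3940, (C,hash)→5560, (C,nl)→24080, (B,nl)→24300; best=1720 via (B,hash)
  {AB}: card=640; try (B,hash)→1280, (A,hash)→1280, (A,nl_idx)→1280, (B,merge)→1360, (A,merge)→1360, (B,nl)→6480 …(+1); best=1280 via (B,hash)
  {ABC}: card=24000; try (A,hash)→5840, (C,hash)→7320, (C,merge)→11320, (A,merge)→41360, (A,nl_idx)→46720, (C,nl)→193280 …(+1); best=5840 via (A,hash)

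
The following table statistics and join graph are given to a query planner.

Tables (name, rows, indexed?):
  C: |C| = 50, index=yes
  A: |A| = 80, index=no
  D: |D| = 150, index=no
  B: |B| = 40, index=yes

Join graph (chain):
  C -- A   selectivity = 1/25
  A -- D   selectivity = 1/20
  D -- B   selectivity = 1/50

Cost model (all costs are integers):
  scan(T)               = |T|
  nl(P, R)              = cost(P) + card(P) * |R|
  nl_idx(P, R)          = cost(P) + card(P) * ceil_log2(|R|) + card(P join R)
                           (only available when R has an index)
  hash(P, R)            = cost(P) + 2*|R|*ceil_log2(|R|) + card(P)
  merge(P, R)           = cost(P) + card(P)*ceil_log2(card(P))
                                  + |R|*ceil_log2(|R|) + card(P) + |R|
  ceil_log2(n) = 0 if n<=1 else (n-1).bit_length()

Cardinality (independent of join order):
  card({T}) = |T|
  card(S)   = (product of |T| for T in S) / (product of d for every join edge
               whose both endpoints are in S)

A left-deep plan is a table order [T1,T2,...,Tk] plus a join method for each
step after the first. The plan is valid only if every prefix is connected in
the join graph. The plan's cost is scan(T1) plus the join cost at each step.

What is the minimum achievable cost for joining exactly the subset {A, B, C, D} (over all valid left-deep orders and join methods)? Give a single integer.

Selinger DP over subsets of {A,B,C,D}:
  {C}: scan cost=50, card=50
  {A}: scan cost=80, card=80
  {D}: scan cost=150, card=150
  {B}: scan cost=40, card=40
  {AC}: card=160; try (C,nl_idx)→720, (C,hash)→760, (A,merge)→1040, (C,merge)→1070, (A,hash)→1220, (A,nl)→4050 …(+1); best=720 via (C,nl_idx)
  {AD}: card=600; try (A,hash)→1420, (D,merge)→2070, (A,merge)→2140, (D,hash)→2560, (D,nl)→12080, (A,nl)→12150; best=1420 via (A,hash)
  {BD}: card=120; try (B,hash)→780, (B,nl_idx)→1170, (D,merge)→1670, (B,merge)→1780, (D,hash)→2480, (D,nl)→6040 …(+1); best=780 via (B,hash)
  {ACD}: card=1200; try (C,hash)→2620, (D,hash)→3280, (D,merge)→3510, (C,nl_idx)→6220, (C,merge)→8370, (D,nl)→24720 …(+1); best=2620 via (C,hash)
  {ABD}: card=480; try (A,hash)→2020, (A,merge)→2380, (B,hash)→2500, (B,nl_idx)→5500, (B,merge)→8300, (A,nl)→10380 …(+1); best=2020 via (A,hash)
  {ABCD}: card=960; try (C,hash)→3100, (B,hash)→4300, (C,nl_idx)→5860, (C,merge)→7170, (B,nl_idx)→10780, (B,merge)→17300 …(+2); best=3100 via (C,hash)

3100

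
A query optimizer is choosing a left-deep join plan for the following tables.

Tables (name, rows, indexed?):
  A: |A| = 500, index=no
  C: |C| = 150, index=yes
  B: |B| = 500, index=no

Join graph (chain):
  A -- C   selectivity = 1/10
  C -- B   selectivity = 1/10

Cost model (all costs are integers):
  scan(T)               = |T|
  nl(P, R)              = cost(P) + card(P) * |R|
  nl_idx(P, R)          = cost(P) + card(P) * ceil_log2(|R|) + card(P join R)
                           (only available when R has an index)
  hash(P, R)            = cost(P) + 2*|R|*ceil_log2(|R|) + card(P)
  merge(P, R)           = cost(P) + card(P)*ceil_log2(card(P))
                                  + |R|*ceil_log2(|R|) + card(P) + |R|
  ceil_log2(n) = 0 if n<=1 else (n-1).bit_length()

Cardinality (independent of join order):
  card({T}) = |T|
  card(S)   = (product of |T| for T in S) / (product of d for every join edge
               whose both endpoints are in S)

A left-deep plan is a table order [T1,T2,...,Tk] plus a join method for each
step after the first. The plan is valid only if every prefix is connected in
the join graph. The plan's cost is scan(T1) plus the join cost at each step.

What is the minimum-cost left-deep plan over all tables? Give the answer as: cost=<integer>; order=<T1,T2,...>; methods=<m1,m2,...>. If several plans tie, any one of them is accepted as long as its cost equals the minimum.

Selinger DP (subsets sized 1..n):
  {A}: scan cost=500, card=500
  {C}: scan cost=150, card=150
  {B}: scan cost=500, card=500
  {AC}: card=7500; try (C,hash)→3400, (A,merge)→6500, (C,merge)→6850, (A,hash)→9300, (C,nl_idx)→12000, (A,nl)→75150 …(+1); best=3400 via (C,hash)
  {BC}: card=7500; try (C,hash)→3400, (B,merge)→6500, (C,merge)→6850, (B,hash)→9300, (C,nl_idx)→12000, (B,nl)→75150 …(+1); best=3400 via (C,hash)
  {ABC}: card=375000; try (B,hash)→19900, (A,hash)→19900, (B,merge)→113400, (A,merge)→113400, (B,nl)→3753400, (A,nl)→3753400; best=19900 via (B,hash)

cost=19900; order=A,C,B; methods=hash,hash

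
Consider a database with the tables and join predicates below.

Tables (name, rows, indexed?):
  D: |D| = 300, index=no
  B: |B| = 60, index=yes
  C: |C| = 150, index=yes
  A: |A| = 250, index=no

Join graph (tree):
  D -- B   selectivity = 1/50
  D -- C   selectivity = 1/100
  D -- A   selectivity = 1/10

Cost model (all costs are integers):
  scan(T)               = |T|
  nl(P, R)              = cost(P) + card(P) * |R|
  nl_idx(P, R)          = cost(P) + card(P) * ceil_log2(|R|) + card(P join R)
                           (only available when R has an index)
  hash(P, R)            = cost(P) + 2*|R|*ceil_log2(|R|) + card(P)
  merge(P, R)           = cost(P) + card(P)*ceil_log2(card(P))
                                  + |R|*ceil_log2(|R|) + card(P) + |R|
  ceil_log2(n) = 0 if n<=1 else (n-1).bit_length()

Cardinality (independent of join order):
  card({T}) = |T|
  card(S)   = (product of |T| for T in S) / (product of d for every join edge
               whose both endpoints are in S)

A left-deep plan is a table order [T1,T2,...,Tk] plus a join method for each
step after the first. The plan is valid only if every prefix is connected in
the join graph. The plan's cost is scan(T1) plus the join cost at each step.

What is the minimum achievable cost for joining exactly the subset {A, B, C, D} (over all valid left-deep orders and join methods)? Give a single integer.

Selinger DP over subsets of {A,B,C,D}:
  {D}: scan cost=300, card=300
  {B}: scan cost=60, card=60
  {C}: scan cost=150, card=150
  {A}: scan cost=250, card=250
  {BD}: card=360; try (B,hash)→1320, (B,nl_idx)→2460, (D,merge)→3480, (B,merge)→3720, (D,hash)→5520, (D,nl)→18060 …(+1); best=1320 via (B,hash)
  {CD}: card=450; try (C,hash)→3000, (C,nl_idx)→3150, (D,merge)→4500, (C,merge)→4650, (D,hash)→5700, (D,nl)→45150 …(+1); best=3000 via (C,hash)
  {AD}: card=7500; try (A,hash)→4600, (D,merge)→5500, (A,merge)→5550, (D,hash)→5900, (D,nl)→75250, (A,nl)→75300; best=4600 via (A,hash)
  {BCD}: card=540; try (C,hash)→4080, (B,hash)→4170, (C,nl_idx)→4740, (B,nl_idx)→6240, (C,merge)→6270, (B,merge)→7920 …(+2); best=4080 via (C,hash)
  {ABD}: card=9000; try (A,hash)→5680, (A,merge)→7170, (B,hash)→12820, (B,nl_idx)→58600, (A,nl)→91320, (B,merge)→110020 …(+1); best=5680 via (A,hash)
  {ACD}: card=11250; try (A,hash)→7450, (A,merge)→9750, (C,hash)→14500, (C,nl_idx)→75850, (C,merge)→110950, (A,nl)→115500 …(+1); best=7450 via (A,hash)
  {ABCD}: card=13500; try (A,hash)→8620, (A,merge)→12270, (C,hash)→17080, (B,hash)→19420, (B,nl_idx)→88450, (C,nl_idx)→91180 …(+5); best=8620 via (A,hash)

8620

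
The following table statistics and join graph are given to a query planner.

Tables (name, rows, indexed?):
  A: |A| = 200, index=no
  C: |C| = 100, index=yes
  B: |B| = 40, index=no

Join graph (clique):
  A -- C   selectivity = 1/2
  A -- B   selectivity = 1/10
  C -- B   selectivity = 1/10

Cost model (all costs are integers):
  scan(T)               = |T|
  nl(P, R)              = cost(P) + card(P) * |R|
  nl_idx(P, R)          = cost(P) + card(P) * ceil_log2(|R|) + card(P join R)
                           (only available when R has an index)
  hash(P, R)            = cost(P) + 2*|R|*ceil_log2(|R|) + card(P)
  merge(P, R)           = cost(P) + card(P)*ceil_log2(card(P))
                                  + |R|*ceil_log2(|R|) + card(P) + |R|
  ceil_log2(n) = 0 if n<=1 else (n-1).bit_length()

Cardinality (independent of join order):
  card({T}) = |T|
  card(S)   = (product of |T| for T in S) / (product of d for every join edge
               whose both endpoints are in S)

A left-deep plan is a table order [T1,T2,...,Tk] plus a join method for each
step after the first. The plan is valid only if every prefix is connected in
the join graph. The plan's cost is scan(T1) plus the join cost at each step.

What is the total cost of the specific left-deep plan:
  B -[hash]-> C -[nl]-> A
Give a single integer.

step 1: scan B: cost=40, card=40
step 2: join C via hash
    card(P join C) = 40*100/(10) = 400
    cost = 40 + 2*100*7 + 40 = 1480
step 3: join A via nl
    card(P join A) = 400*200/(2*10) = 4000
    cost = 1480 + 400*200 = 81480

81480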